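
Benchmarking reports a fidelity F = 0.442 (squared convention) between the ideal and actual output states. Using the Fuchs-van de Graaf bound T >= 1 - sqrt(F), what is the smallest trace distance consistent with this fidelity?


Fuchs-van de Graaf (squared-fidelity convention): 1 - sqrt(F) <= T <= sqrt(1 - F).
Lower bound: T >= 1 - sqrt(F)
sqrt(F) = sqrt(0.442) = 0.6648
T >= 1 - 0.6648
T >= 0.3352

0.3352


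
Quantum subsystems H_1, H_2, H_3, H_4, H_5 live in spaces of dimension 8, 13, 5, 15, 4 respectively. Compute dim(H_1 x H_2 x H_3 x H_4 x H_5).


dim(H_1 x H_2 x H_3 x H_4 x H_5) = 8 * 13 * 5 * 15 * 4
= 104 * 5 * 15 * 4
= 520 * 15 * 4
= 7800 * 4
= 31200

31200


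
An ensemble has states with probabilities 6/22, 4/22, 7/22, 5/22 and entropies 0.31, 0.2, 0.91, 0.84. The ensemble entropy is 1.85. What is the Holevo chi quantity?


chi = S(rho) - sum_i p_i * S(rho_i)
Weighted entropy = 6/22 * 0.31 + 4/22 * 0.2 + 7/22 * 0.91 + 5/22 * 0.84
= 0.6014
chi = 1.85 - 0.6014
= 1.2486

1.2486


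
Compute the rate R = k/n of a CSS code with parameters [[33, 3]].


Code rate R = k/n
= 3/33
= 0.0909

0.0909


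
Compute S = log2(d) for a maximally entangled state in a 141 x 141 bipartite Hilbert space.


For a maximally entangled state in d x d:
S = log2(d) = log2(141)
= 7.1396

7.1396


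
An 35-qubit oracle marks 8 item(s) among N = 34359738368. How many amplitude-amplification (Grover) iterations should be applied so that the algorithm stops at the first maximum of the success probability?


After j Grover iterations the success probability is P(j) = sin^2((2j+1)*theta), where sin(theta) = sqrt(k/N).
N = 2^35 = 34359738368, k = 8
sin(theta) = sqrt(k/N) = 1.525878906e-05
theta = arcsin(sqrt(k/N)) = 1.525878906e-05 rad
P(j) reaches its first maximum when (2j+1)*theta is as close as possible to pi/2, i.e. j = round(pi/(4*theta) - 1/2).
pi/(4*theta) - 1/2 = 51471.3540
(For comparison, the common estimate pi/4 * sqrt(N/k) = 51471.8540; the exact maximiser is used here.)
Optimal iterations = 51471

51471


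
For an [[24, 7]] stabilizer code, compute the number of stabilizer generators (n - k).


For an [[n,k]] stabilizer code:
Number of stabilizer generators = n - k
= 24 - 7
= 17

17


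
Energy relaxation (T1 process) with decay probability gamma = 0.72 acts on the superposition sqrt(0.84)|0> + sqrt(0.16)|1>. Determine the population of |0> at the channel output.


For amplitude damping with parameter gamma on state sqrt(a)|0> + sqrt(b)|1>:
alpha^2 = 0.84, beta^2 = 0.16
P(|0>) = alpha^2 + gamma * beta^2
= 0.84 + 0.72 * 0.16
= 0.84 + 0.1152
= 0.9552

0.9552


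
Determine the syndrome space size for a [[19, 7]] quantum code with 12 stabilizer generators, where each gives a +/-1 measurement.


Each stabilizer generator gives a binary (+1 or -1) measurement outcome.
With 12 independent generators:
Total syndromes = 2^12
= 4096

4096


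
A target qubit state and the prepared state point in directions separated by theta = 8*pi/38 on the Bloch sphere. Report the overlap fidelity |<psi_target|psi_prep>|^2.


For states separated by angle theta on Bloch sphere:
F = cos^2(theta/2)
theta = 8*pi/38 = 0.6614
theta/2 = 0.3307
cos(theta/2) = 0.9458
F = 0.8946

0.8946


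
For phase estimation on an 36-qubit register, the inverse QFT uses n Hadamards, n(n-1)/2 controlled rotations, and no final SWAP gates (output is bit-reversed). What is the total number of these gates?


Hadamard gates: 36
Controlled rotations: n*(n-1)/2 = 36*35/2 = 630
SWAP gates: 0 (omitted)
Total = 36 + 630
= 666

666


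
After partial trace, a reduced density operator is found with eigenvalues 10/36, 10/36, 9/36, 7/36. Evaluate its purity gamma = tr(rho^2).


tr(rho^2) = sum of eigenvalues squared
= (10/36)^2 + (10/36)^2 + (9/36)^2 + (7/36)^2
= (100 + 100 + 81 + 49) / 1296
= 330/1296
= 0.2546

0.2546


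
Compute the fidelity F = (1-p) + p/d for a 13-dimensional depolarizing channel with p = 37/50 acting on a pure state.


F = (1-p) + p/d
= (1 - 0.7400) + 0.7400/13
= 0.2600 + 0.0569
= 0.3169

0.3169


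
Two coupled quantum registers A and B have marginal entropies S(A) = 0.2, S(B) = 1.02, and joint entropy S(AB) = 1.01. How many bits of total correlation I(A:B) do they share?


I(A:B) = S(A) + S(B) - S(AB)
= 0.2 + 1.02 - 1.01
= 0.2100

0.2100


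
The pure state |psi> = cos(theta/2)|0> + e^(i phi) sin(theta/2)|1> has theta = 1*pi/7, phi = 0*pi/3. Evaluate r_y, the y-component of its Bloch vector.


theta = 0.4488, phi = 0.0000
r_y = sin(theta)*sin(phi) = 0.4339 * 0.0000
r_y = 0.0000

0.0000


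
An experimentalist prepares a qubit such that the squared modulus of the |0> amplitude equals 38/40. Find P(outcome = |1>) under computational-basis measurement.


|alpha|^2 = 38/40 = 0.9500
|beta|^2 = 1 - 38/40 = 2/40 = 0.0500
P(|1>) = |beta|^2 = 0.0500

0.0500


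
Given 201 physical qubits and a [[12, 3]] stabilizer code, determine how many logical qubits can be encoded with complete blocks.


Each code block uses 12 physical qubits for 3 logical qubit(s).
Number of complete blocks = floor(201 / 12) = 16
Logical qubits = 16 * 3
= 48

48


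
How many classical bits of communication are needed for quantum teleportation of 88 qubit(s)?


Quantum teleportation requires 2 classical bits per qubit teleported.
88 qubit(s) -> 2 * 88 = 176 classical bits

176


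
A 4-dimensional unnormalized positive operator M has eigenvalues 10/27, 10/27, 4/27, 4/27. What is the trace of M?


tr(M) = sum of eigenvalues
= 10/27 + 10/27 + 4/27 + 4/27
= 28/27
= 1.0370

1.0370


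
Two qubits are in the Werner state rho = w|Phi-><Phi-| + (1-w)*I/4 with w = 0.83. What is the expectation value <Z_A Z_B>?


|Phi-> = (|00> - |11>)/sqrt(2)
For the pure Bell state, <Z_A Z_B> = +1 (Bell-state Pauli correlator).
The maximally-mixed part I/4 has tr(I/4 * P tensor P) = 0 for any traceless Pauli P.
So <Z_A Z_B>_rho = w * (+1) + (1 - w) * 0
= 0.83 * (+1)
= 0.8300

0.8300


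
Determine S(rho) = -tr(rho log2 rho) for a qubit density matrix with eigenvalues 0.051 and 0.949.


S = -p*log2(p) - (1-p)*log2(1-p)
p = 0.0510, 1-p = 0.9490
= -0.0510 * log2(0.0510) - 0.9490 * log2(0.9490)
= -(-0.2190) - (-0.0717)
= 0.2906

0.2906


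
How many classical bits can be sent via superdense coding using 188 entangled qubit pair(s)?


Superdense coding allows 2 classical bits per shared entangled pair.
188 pair(s) -> 2 * 188 = 376 classical bits

376


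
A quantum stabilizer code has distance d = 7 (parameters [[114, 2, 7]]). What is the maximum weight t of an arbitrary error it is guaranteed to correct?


Code parameters: [[114, 2, 7]], distance d = 7.
Number of correctable errors = floor((d-1)/2)
= floor((7 - 1)/2)
= floor(6/2)
= 3

3


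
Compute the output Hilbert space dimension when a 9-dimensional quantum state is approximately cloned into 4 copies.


Output space = H^(tensor 4) where dim(H) = 9
dim = 9^4
= 81 (after 2 factors)
= 729 (after 3 factors)
= 6561 (after 4 factors)
= 6561

6561


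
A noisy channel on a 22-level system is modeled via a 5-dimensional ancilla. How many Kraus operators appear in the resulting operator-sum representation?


Tracing out the environment in an orthonormal basis {|i>_E} gives Kraus operators K_i = <i|_E U |0>_E.
Number of Kraus operators = dim(H_env) = d_env
= 5

5


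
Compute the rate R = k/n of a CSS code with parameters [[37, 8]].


Code rate R = k/n
= 8/37
= 0.2162

0.2162


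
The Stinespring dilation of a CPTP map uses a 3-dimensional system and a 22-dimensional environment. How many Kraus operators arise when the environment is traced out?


Tracing out the environment in an orthonormal basis {|i>_E} gives Kraus operators K_i = <i|_E U |0>_E.
Number of Kraus operators = dim(H_env) = d_env
= 22

22


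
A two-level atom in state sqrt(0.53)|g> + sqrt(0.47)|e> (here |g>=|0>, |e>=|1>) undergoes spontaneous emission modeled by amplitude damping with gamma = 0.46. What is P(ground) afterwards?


For amplitude damping with parameter gamma on state sqrt(a)|0> + sqrt(b)|1>:
alpha^2 = 0.53, beta^2 = 0.47
P(|0>) = alpha^2 + gamma * beta^2
= 0.53 + 0.46 * 0.47
= 0.53 + 0.2162
= 0.7462

0.7462


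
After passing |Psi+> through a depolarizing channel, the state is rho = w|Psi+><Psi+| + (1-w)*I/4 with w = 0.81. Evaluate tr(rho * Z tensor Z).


|Psi+> = (|01> + |10>)/sqrt(2)
For the pure Bell state, <Z_A Z_B> = -1 (Bell-state Pauli correlator).
The maximally-mixed part I/4 has tr(I/4 * P tensor P) = 0 for any traceless Pauli P.
So <Z_A Z_B>_rho = w * (-1) + (1 - w) * 0
= 0.81 * (-1)
= -0.8100

-0.8100


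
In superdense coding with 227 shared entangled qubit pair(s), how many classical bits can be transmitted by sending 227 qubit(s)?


Superdense coding allows 2 classical bits per shared entangled pair.
227 pair(s) -> 2 * 227 = 454 classical bits

454


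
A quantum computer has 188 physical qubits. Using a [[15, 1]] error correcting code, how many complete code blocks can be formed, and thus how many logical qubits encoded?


Each code block uses 15 physical qubits for 1 logical qubit(s).
Number of complete blocks = floor(188 / 15) = 12
Logical qubits = 12 * 1
= 12

12


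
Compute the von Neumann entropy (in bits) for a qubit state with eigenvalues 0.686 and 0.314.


S = -p*log2(p) - (1-p)*log2(1-p)
p = 0.6860, 1-p = 0.3140
= -0.6860 * log2(0.6860) - 0.3140 * log2(0.3140)
= -(-0.3730) - (-0.5247)
= 0.8977

0.8977


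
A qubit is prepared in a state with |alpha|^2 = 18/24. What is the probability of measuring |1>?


|alpha|^2 = 18/24 = 0.7500
|beta|^2 = 1 - 18/24 = 6/24 = 0.2500
P(|1>) = |beta|^2 = 0.2500

0.2500


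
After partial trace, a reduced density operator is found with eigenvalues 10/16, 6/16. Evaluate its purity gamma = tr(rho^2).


tr(rho^2) = sum of eigenvalues squared
= (10/16)^2 + (6/16)^2
= (100 + 36) / 256
= 136/256
= 0.5312

0.5312


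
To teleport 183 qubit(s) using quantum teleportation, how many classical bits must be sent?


Quantum teleportation requires 2 classical bits per qubit teleported.
183 qubit(s) -> 2 * 183 = 366 classical bits

366


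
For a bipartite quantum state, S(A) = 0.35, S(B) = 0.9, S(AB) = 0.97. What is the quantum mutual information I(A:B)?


I(A:B) = S(A) + S(B) - S(AB)
= 0.35 + 0.9 - 0.97
= 0.2800

0.2800


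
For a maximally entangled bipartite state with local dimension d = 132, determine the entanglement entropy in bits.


For a maximally entangled state in d x d:
S = log2(d) = log2(132)
= 7.0444

7.0444


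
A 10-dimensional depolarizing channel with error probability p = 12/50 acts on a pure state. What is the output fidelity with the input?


F = (1-p) + p/d
= (1 - 0.2400) + 0.2400/10
= 0.7600 + 0.0240
= 0.7840

0.7840


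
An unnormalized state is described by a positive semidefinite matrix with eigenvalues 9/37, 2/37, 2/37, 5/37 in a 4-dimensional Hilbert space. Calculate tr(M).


tr(M) = sum of eigenvalues
= 9/37 + 2/37 + 2/37 + 5/37
= 18/37
= 0.4865

0.4865


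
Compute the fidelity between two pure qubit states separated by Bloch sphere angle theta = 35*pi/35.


For states separated by angle theta on Bloch sphere:
F = cos^2(theta/2)
theta = 35*pi/35 = 3.1416
theta/2 = 1.5708
cos(theta/2) = 0.0000
F = 0.0000

0.0000


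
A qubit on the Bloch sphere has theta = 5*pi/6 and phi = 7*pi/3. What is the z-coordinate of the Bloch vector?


theta = 2.6180, phi = 7.3304
r_z = cos(theta) = -0.8660

-0.8660


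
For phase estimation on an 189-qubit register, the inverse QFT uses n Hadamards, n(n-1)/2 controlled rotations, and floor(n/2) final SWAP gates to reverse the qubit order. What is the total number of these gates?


Hadamard gates: 189
Controlled rotations: n*(n-1)/2 = 189*188/2 = 17766
SWAP gates: floor(n/2) = floor(189/2) = 94
Total = 189 + 17766 + 94
= 18049

18049


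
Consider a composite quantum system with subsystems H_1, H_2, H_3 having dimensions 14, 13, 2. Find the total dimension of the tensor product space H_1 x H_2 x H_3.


dim(H_1 x H_2 x H_3) = 14 * 13 * 2
= 182 * 2
= 364

364


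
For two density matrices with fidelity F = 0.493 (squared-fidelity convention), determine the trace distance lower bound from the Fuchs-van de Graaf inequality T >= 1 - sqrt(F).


Fuchs-van de Graaf (squared-fidelity convention): 1 - sqrt(F) <= T <= sqrt(1 - F).
Lower bound: T >= 1 - sqrt(F)
sqrt(F) = sqrt(0.493) = 0.7021
T >= 1 - 0.7021
T >= 0.2979

0.2979


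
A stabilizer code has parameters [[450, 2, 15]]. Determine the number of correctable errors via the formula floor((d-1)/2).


Code parameters: [[450, 2, 15]], distance d = 15.
Number of correctable errors = floor((d-1)/2)
= floor((15 - 1)/2)
= floor(14/2)
= 7

7


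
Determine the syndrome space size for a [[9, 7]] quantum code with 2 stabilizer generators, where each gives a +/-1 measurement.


Each stabilizer generator gives a binary (+1 or -1) measurement outcome.
With 2 independent generators:
Total syndromes = 2^2
= 4

4


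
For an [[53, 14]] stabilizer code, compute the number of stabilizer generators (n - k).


For an [[n,k]] stabilizer code:
Number of stabilizer generators = n - k
= 53 - 14
= 39

39


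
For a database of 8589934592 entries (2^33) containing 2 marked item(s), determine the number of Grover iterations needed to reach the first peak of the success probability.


After j Grover iterations the success probability is P(j) = sin^2((2j+1)*theta), where sin(theta) = sqrt(k/N).
N = 2^33 = 8589934592, k = 2
sin(theta) = sqrt(k/N) = 1.525878906e-05
theta = arcsin(sqrt(k/N)) = 1.525878906e-05 rad
P(j) reaches its first maximum when (2j+1)*theta is as close as possible to pi/2, i.e. j = round(pi/(4*theta) - 1/2).
pi/(4*theta) - 1/2 = 51471.3540
(For comparison, the common estimate pi/4 * sqrt(N/k) = 51471.8540; the exact maximiser is used here.)
Optimal iterations = 51471

51471


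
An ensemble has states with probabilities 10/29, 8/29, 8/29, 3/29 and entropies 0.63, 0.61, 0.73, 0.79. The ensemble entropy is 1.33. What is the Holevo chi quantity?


chi = S(rho) - sum_i p_i * S(rho_i)
Weighted entropy = 10/29 * 0.63 + 8/29 * 0.61 + 8/29 * 0.73 + 3/29 * 0.79
= 0.6686
chi = 1.33 - 0.6686
= 0.6614

0.6614


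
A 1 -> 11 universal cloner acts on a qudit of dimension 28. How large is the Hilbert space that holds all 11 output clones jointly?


Output space = H^(tensor 11) where dim(H) = 28
dim = 28^11
= 784 (after 2 factors)
= 21952 (after 3 factors)
= 614656 (after 4 factors)
= 17210368 (after 5 factors)
= 481890304 (after 6 factors)
= 13492928512 (after 7 factors)
= 377801998336 (after 8 factors)
= 10578455953408 (after 9 factors)
= 296196766695424 (after 10 factors)
= 8293509467471872 (after 11 factors)
= 8293509467471872

8293509467471872


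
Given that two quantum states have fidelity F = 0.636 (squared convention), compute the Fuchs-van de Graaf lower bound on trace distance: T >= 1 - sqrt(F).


Fuchs-van de Graaf (squared-fidelity convention): 1 - sqrt(F) <= T <= sqrt(1 - F).
Lower bound: T >= 1 - sqrt(F)
sqrt(F) = sqrt(0.636) = 0.7975
T >= 1 - 0.7975
T >= 0.2025

0.2025


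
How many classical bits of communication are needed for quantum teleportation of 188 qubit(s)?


Quantum teleportation requires 2 classical bits per qubit teleported.
188 qubit(s) -> 2 * 188 = 376 classical bits

376


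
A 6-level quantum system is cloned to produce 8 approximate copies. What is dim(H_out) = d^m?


Output space = H^(tensor 8) where dim(H) = 6
dim = 6^8
= 36 (after 2 factors)
= 216 (after 3 factors)
= 1296 (after 4 factors)
= 7776 (after 5 factors)
= 46656 (after 6 factors)
= 279936 (after 7 factors)
= 1679616 (after 8 factors)
= 1679616

1679616


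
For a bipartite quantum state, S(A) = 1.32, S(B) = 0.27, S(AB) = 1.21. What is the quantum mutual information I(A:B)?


I(A:B) = S(A) + S(B) - S(AB)
= 1.32 + 0.27 - 1.21
= 0.3800

0.3800


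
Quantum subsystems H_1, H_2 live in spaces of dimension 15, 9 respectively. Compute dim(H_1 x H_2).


dim(H_1 x H_2) = 15 * 9
= 135

135


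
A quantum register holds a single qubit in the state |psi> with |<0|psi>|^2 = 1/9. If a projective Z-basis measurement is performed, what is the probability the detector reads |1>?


|alpha|^2 = 1/9 = 0.1111
|beta|^2 = 1 - 1/9 = 8/9 = 0.8889
P(|1>) = |beta|^2 = 0.8889

0.8889


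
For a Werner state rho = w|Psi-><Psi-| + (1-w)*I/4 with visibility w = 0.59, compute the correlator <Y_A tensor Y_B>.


|Psi-> = (|01> - |10>)/sqrt(2)
For the pure Bell state, <Y_A Y_B> = -1 (Bell-state Pauli correlator).
The maximally-mixed part I/4 has tr(I/4 * P tensor P) = 0 for any traceless Pauli P.
So <Y_A Y_B>_rho = w * (-1) + (1 - w) * 0
= 0.59 * (-1)
= -0.5900

-0.5900


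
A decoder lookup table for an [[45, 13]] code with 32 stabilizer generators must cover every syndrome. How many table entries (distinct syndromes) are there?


Each stabilizer generator gives a binary (+1 or -1) measurement outcome.
With 32 independent generators:
Total syndromes = 2^32
= 4294967296

4294967296


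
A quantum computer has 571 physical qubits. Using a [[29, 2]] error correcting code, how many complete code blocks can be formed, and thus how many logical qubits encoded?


Each code block uses 29 physical qubits for 2 logical qubit(s).
Number of complete blocks = floor(571 / 29) = 19
Logical qubits = 19 * 2
= 38

38


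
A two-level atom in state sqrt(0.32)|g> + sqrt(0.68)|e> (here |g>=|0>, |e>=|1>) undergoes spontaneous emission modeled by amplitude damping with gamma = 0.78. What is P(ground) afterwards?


For amplitude damping with parameter gamma on state sqrt(a)|0> + sqrt(b)|1>:
alpha^2 = 0.32, beta^2 = 0.68
P(|0>) = alpha^2 + gamma * beta^2
= 0.32 + 0.78 * 0.68
= 0.32 + 0.5304
= 0.8504

0.8504


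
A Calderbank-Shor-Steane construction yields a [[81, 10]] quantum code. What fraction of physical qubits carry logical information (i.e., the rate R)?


Code rate R = k/n
= 10/81
= 0.1235

0.1235


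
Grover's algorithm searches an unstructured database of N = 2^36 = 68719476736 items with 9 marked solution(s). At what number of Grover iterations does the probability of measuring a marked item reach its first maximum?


After j Grover iterations the success probability is P(j) = sin^2((2j+1)*theta), where sin(theta) = sqrt(k/N).
N = 2^36 = 68719476736, k = 9
sin(theta) = sqrt(k/N) = 1.14440918e-05
theta = arcsin(sqrt(k/N)) = 1.14440918e-05 rad
P(j) reaches its first maximum when (2j+1)*theta is as close as possible to pi/2, i.e. j = round(pi/(4*theta) - 1/2).
pi/(4*theta) - 1/2 = 68628.6387
(For comparison, the common estimate pi/4 * sqrt(N/k) = 68629.1387; the exact maximiser is used here.)
Optimal iterations = 68629

68629


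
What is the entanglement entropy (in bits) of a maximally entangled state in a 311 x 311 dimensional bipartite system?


For a maximally entangled state in d x d:
S = log2(d) = log2(311)
= 8.2808

8.2808


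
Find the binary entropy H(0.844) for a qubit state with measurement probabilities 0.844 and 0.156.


S = -p*log2(p) - (1-p)*log2(1-p)
p = 0.8440, 1-p = 0.1560
= -0.8440 * log2(0.8440) - 0.1560 * log2(0.1560)
= -(-0.2065) - (-0.4181)
= 0.6247

0.6247


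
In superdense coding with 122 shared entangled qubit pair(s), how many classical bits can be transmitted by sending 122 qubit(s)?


Superdense coding allows 2 classical bits per shared entangled pair.
122 pair(s) -> 2 * 122 = 244 classical bits

244


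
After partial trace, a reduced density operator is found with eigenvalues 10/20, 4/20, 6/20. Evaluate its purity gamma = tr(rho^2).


tr(rho^2) = sum of eigenvalues squared
= (10/20)^2 + (4/20)^2 + (6/20)^2
= (100 + 16 + 36) / 400
= 152/400
= 0.3800

0.3800


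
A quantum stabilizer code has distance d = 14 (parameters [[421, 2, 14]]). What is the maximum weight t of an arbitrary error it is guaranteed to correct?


Code parameters: [[421, 2, 14]], distance d = 14.
Number of correctable errors = floor((d-1)/2)
= floor((14 - 1)/2)
= floor(13/2)
= 6

6


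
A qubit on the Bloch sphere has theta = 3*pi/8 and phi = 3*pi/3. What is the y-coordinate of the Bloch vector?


theta = 1.1781, phi = 3.1416
r_y = sin(theta)*sin(phi) = 0.9239 * 0.0000
r_y = 0.0000

0.0000


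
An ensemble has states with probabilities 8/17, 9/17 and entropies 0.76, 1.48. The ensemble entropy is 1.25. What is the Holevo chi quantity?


chi = S(rho) - sum_i p_i * S(rho_i)
Weighted entropy = 8/17 * 0.76 + 9/17 * 1.48
= 1.1412
chi = 1.25 - 1.1412
= 0.1088

0.1088


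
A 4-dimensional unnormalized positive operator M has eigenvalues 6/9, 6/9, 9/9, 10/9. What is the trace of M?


tr(M) = sum of eigenvalues
= 6/9 + 6/9 + 9/9 + 10/9
= 31/9
= 3.4444

3.4444


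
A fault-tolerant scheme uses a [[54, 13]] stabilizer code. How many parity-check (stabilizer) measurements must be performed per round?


For an [[n,k]] stabilizer code:
Number of stabilizer generators = n - k
= 54 - 13
= 41

41


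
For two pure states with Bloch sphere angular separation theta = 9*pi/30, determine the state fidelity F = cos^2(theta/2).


For states separated by angle theta on Bloch sphere:
F = cos^2(theta/2)
theta = 9*pi/30 = 0.9425
theta/2 = 0.4712
cos(theta/2) = 0.8910
F = 0.7939

0.7939


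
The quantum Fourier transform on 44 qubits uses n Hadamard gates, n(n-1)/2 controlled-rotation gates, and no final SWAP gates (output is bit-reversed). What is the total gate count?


Hadamard gates: 44
Controlled rotations: n*(n-1)/2 = 44*43/2 = 946
SWAP gates: 0 (omitted)
Total = 44 + 946
= 990

990


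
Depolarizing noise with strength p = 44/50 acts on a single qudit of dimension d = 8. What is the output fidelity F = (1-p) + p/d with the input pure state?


F = (1-p) + p/d
= (1 - 0.8800) + 0.8800/8
= 0.1200 + 0.1100
= 0.2300

0.2300


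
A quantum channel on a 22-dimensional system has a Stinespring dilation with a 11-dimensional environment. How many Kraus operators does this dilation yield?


Tracing out the environment in an orthonormal basis {|i>_E} gives Kraus operators K_i = <i|_E U |0>_E.
Number of Kraus operators = dim(H_env) = d_env
= 11

11


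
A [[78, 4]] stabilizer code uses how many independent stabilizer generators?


For an [[n,k]] stabilizer code:
Number of stabilizer generators = n - k
= 78 - 4
= 74

74


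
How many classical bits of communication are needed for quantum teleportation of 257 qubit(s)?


Quantum teleportation requires 2 classical bits per qubit teleported.
257 qubit(s) -> 2 * 257 = 514 classical bits

514


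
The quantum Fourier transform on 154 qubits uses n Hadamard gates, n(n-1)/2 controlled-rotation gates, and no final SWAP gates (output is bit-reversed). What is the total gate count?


Hadamard gates: 154
Controlled rotations: n*(n-1)/2 = 154*153/2 = 11781
SWAP gates: 0 (omitted)
Total = 154 + 11781
= 11935

11935


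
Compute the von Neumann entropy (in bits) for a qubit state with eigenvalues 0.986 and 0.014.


S = -p*log2(p) - (1-p)*log2(1-p)
p = 0.9860, 1-p = 0.0140
= -0.9860 * log2(0.9860) - 0.0140 * log2(0.0140)
= -(-0.0201) - (-0.0862)
= 0.1063

0.1063


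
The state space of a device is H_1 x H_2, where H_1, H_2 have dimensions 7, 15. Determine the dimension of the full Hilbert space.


dim(H_1 x H_2) = 7 * 15
= 105

105


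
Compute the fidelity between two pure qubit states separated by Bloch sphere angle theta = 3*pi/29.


For states separated by angle theta on Bloch sphere:
F = cos^2(theta/2)
theta = 3*pi/29 = 0.3250
theta/2 = 0.1625
cos(theta/2) = 0.9868
F = 0.9738

0.9738


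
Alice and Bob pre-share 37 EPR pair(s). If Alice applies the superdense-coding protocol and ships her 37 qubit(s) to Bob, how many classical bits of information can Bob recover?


Superdense coding allows 2 classical bits per shared entangled pair.
37 pair(s) -> 2 * 37 = 74 classical bits

74


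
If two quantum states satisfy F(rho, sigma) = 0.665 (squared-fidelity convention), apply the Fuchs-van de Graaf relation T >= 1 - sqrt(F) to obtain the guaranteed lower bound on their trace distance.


Fuchs-van de Graaf (squared-fidelity convention): 1 - sqrt(F) <= T <= sqrt(1 - F).
Lower bound: T >= 1 - sqrt(F)
sqrt(F) = sqrt(0.665) = 0.8155
T >= 1 - 0.8155
T >= 0.1845

0.1845


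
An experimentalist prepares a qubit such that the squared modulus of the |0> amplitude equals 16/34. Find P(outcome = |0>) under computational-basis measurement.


|alpha|^2 = 16/34 = 0.4706
|beta|^2 = 1 - 16/34 = 18/34 = 0.5294
P(|0>) = |alpha|^2 = 0.4706

0.4706


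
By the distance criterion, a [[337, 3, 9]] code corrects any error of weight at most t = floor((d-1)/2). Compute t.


Code parameters: [[337, 3, 9]], distance d = 9.
Number of correctable errors = floor((d-1)/2)
= floor((9 - 1)/2)
= floor(8/2)
= 4

4


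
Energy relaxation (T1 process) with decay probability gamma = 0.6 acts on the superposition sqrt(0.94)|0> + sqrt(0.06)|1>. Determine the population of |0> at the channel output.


For amplitude damping with parameter gamma on state sqrt(a)|0> + sqrt(b)|1>:
alpha^2 = 0.94, beta^2 = 0.06
P(|0>) = alpha^2 + gamma * beta^2
= 0.94 + 0.6 * 0.06
= 0.94 + 0.0360
= 0.9760

0.9760


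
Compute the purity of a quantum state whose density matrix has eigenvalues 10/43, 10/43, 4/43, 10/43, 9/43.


tr(rho^2) = sum of eigenvalues squared
= (10/43)^2 + (10/43)^2 + (4/43)^2 + (10/43)^2 + (9/43)^2
= (100 + 100 + 16 + 100 + 81) / 1849
= 397/1849
= 0.2147

0.2147


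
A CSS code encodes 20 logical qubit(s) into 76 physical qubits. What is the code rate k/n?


Code rate R = k/n
= 20/76
= 0.2632

0.2632


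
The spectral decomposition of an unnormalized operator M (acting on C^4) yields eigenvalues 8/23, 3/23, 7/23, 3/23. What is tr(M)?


tr(M) = sum of eigenvalues
= 8/23 + 3/23 + 7/23 + 3/23
= 21/23
= 0.9130

0.9130


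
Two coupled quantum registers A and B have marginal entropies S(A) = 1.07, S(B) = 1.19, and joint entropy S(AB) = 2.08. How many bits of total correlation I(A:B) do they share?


I(A:B) = S(A) + S(B) - S(AB)
= 1.07 + 1.19 - 2.08
= 0.1800

0.1800


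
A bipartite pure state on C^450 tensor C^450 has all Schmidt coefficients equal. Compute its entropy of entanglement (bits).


For a maximally entangled state in d x d:
S = log2(d) = log2(450)
= 8.8138

8.8138


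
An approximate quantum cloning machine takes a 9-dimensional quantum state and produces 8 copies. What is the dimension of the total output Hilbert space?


Output space = H^(tensor 8) where dim(H) = 9
dim = 9^8
= 81 (after 2 factors)
= 729 (after 3 factors)
= 6561 (after 4 factors)
= 59049 (after 5 factors)
= 531441 (after 6 factors)
= 4782969 (after 7 factors)
= 43046721 (after 8 factors)
= 43046721

43046721


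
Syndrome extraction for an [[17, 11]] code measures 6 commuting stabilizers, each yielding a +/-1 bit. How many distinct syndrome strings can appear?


Each stabilizer generator gives a binary (+1 or -1) measurement outcome.
With 6 independent generators:
Total syndromes = 2^6
= 64

64


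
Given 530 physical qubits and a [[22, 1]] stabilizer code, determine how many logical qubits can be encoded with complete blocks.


Each code block uses 22 physical qubits for 1 logical qubit(s).
Number of complete blocks = floor(530 / 22) = 24
Logical qubits = 24 * 1
= 24

24


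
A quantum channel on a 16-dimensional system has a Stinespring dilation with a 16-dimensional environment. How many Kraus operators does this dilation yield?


Tracing out the environment in an orthonormal basis {|i>_E} gives Kraus operators K_i = <i|_E U |0>_E.
Number of Kraus operators = dim(H_env) = d_env
= 16

16


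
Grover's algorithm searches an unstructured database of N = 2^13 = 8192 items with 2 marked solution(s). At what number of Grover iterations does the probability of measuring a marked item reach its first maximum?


After j Grover iterations the success probability is P(j) = sin^2((2j+1)*theta), where sin(theta) = sqrt(k/N).
N = 2^13 = 8192, k = 2
sin(theta) = sqrt(k/N) = 0.015625
theta = arcsin(sqrt(k/N)) = 0.01562563585 rad
P(j) reaches its first maximum when (2j+1)*theta is as close as possible to pi/2, i.e. j = round(pi/(4*theta) - 1/2).
pi/(4*theta) - 1/2 = 49.7634
(For comparison, the common estimate pi/4 * sqrt(N/k) = 50.2655; the exact maximiser is used here.)
Optimal iterations = 50

50


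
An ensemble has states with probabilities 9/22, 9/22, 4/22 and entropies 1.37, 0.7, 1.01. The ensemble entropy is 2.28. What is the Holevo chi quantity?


chi = S(rho) - sum_i p_i * S(rho_i)
Weighted entropy = 9/22 * 1.37 + 9/22 * 0.7 + 4/22 * 1.01
= 1.0305
chi = 2.28 - 1.0305
= 1.2495

1.2495


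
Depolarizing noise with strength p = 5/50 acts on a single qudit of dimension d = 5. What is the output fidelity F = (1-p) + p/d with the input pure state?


F = (1-p) + p/d
= (1 - 0.1000) + 0.1000/5
= 0.9000 + 0.0200
= 0.9200

0.9200


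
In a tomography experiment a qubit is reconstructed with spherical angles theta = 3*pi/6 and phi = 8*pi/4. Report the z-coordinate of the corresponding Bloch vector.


theta = 1.5708, phi = 6.2832
r_z = cos(theta) = 0.0000

0.0000


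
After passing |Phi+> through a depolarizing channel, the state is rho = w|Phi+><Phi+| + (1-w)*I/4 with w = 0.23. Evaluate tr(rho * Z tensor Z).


|Phi+> = (|00> + |11>)/sqrt(2)
For the pure Bell state, <Z_A Z_B> = +1 (Bell-state Pauli correlator).
The maximally-mixed part I/4 has tr(I/4 * P tensor P) = 0 for any traceless Pauli P.
So <Z_A Z_B>_rho = w * (+1) + (1 - w) * 0
= 0.23 * (+1)
= 0.2300

0.2300


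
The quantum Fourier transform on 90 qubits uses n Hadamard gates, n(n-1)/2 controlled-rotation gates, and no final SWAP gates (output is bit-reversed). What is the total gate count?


Hadamard gates: 90
Controlled rotations: n*(n-1)/2 = 90*89/2 = 4005
SWAP gates: 0 (omitted)
Total = 90 + 4005
= 4095

4095


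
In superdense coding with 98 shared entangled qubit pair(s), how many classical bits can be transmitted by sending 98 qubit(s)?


Superdense coding allows 2 classical bits per shared entangled pair.
98 pair(s) -> 2 * 98 = 196 classical bits

196


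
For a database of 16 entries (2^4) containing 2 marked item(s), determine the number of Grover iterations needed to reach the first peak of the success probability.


After j Grover iterations the success probability is P(j) = sin^2((2j+1)*theta), where sin(theta) = sqrt(k/N).
N = 2^4 = 16, k = 2
sin(theta) = sqrt(k/N) = 0.3535533906
theta = arcsin(sqrt(k/N)) = 0.3613671239 rad
P(j) reaches its first maximum when (2j+1)*theta is as close as possible to pi/2, i.e. j = round(pi/(4*theta) - 1/2).
pi/(4*theta) - 1/2 = 1.6734
(For comparison, the common estimate pi/4 * sqrt(N/k) = 2.2214; the exact maximiser is used here.)
Optimal iterations = 2

2


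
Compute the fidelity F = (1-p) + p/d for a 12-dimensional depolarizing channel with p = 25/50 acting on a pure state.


F = (1-p) + p/d
= (1 - 0.5000) + 0.5000/12
= 0.5000 + 0.0417
= 0.5417

0.5417


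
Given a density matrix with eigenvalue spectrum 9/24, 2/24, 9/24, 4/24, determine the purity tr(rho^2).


tr(rho^2) = sum of eigenvalues squared
= (9/24)^2 + (2/24)^2 + (9/24)^2 + (4/24)^2
= (81 + 4 + 81 + 16) / 576
= 182/576
= 0.3160

0.3160


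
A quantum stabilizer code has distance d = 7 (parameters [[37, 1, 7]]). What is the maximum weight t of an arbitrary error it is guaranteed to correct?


Code parameters: [[37, 1, 7]], distance d = 7.
Number of correctable errors = floor((d-1)/2)
= floor((7 - 1)/2)
= floor(6/2)
= 3

3


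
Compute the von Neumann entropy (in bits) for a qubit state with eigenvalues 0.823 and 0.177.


S = -p*log2(p) - (1-p)*log2(1-p)
p = 0.8230, 1-p = 0.1770
= -0.8230 * log2(0.8230) - 0.1770 * log2(0.1770)
= -(-0.2313) - (-0.4422)
= 0.6735

0.6735


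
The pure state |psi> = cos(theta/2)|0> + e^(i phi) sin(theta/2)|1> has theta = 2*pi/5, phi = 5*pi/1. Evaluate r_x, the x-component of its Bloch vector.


theta = 1.2566, phi = 15.7080
r_x = sin(theta)*cos(phi) = 0.9511 * -1.0000
r_x = -0.9511

-0.9511


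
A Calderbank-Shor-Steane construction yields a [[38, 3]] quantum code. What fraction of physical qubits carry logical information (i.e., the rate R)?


Code rate R = k/n
= 3/38
= 0.0789

0.0789


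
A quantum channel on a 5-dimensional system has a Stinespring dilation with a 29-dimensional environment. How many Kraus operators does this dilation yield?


Tracing out the environment in an orthonormal basis {|i>_E} gives Kraus operators K_i = <i|_E U |0>_E.
Number of Kraus operators = dim(H_env) = d_env
= 29

29


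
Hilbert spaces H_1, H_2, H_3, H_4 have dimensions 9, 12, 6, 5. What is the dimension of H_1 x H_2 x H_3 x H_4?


dim(H_1 x H_2 x H_3 x H_4) = 9 * 12 * 6 * 5
= 108 * 6 * 5
= 648 * 5
= 3240

3240


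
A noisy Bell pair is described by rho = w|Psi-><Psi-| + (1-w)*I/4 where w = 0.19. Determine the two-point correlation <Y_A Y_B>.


|Psi-> = (|01> - |10>)/sqrt(2)
For the pure Bell state, <Y_A Y_B> = -1 (Bell-state Pauli correlator).
The maximally-mixed part I/4 has tr(I/4 * P tensor P) = 0 for any traceless Pauli P.
So <Y_A Y_B>_rho = w * (-1) + (1 - w) * 0
= 0.19 * (-1)
= -0.1900

-0.1900


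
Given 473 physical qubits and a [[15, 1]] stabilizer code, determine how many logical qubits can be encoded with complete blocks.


Each code block uses 15 physical qubits for 1 logical qubit(s).
Number of complete blocks = floor(473 / 15) = 31
Logical qubits = 31 * 1
= 31

31


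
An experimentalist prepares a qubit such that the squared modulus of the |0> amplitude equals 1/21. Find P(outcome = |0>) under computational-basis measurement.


|alpha|^2 = 1/21 = 0.0476
|beta|^2 = 1 - 1/21 = 20/21 = 0.9524
P(|0>) = |alpha|^2 = 0.0476

0.0476


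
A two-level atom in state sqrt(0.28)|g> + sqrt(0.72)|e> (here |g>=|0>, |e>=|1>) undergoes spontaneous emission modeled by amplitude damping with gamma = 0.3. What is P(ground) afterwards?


For amplitude damping with parameter gamma on state sqrt(a)|0> + sqrt(b)|1>:
alpha^2 = 0.28, beta^2 = 0.72
P(|0>) = alpha^2 + gamma * beta^2
= 0.28 + 0.3 * 0.72
= 0.28 + 0.2160
= 0.4960

0.4960


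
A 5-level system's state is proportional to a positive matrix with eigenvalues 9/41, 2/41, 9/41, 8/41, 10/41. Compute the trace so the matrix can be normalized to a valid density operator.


tr(M) = sum of eigenvalues
= 9/41 + 2/41 + 9/41 + 8/41 + 10/41
= 38/41
= 0.9268

0.9268


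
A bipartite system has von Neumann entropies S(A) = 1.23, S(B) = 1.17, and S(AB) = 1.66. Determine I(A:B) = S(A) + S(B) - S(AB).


I(A:B) = S(A) + S(B) - S(AB)
= 1.23 + 1.17 - 1.66
= 0.7400

0.7400


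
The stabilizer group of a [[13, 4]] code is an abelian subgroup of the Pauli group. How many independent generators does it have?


For an [[n,k]] stabilizer code:
Number of stabilizer generators = n - k
= 13 - 4
= 9

9


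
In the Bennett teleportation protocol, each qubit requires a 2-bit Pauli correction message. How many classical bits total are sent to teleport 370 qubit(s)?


Quantum teleportation requires 2 classical bits per qubit teleported.
370 qubit(s) -> 2 * 370 = 740 classical bits

740


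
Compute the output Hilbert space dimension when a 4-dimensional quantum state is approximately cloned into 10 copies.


Output space = H^(tensor 10) where dim(H) = 4
dim = 4^10
= 16 (after 2 factors)
= 64 (after 3 factors)
= 256 (after 4 factors)
= 1024 (after 5 factors)
= 4096 (after 6 factors)
= 16384 (after 7 factors)
= 65536 (after 8 factors)
= 262144 (after 9 factors)
= 1048576 (after 10 factors)
= 1048576

1048576


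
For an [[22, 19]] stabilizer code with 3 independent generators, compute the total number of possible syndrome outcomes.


Each stabilizer generator gives a binary (+1 or -1) measurement outcome.
With 3 independent generators:
Total syndromes = 2^3
= 8

8


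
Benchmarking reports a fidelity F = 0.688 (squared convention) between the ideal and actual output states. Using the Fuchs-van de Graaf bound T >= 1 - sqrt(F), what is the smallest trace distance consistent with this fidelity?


Fuchs-van de Graaf (squared-fidelity convention): 1 - sqrt(F) <= T <= sqrt(1 - F).
Lower bound: T >= 1 - sqrt(F)
sqrt(F) = sqrt(0.688) = 0.8295
T >= 1 - 0.8295
T >= 0.1705

0.1705


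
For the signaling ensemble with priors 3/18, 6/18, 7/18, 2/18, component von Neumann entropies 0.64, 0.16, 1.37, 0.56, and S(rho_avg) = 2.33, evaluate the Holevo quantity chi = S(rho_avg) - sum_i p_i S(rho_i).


chi = S(rho) - sum_i p_i * S(rho_i)
Weighted entropy = 3/18 * 0.64 + 6/18 * 0.16 + 7/18 * 1.37 + 2/18 * 0.56
= 0.7550
chi = 2.33 - 0.7550
= 1.5750

1.5750


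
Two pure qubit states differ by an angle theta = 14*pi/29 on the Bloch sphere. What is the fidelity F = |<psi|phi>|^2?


For states separated by angle theta on Bloch sphere:
F = cos^2(theta/2)
theta = 14*pi/29 = 1.5166
theta/2 = 0.7583
cos(theta/2) = 0.7260
F = 0.5271

0.5271


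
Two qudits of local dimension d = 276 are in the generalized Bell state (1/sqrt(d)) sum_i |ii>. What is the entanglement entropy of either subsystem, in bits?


For a maximally entangled state in d x d:
S = log2(d) = log2(276)
= 8.1085

8.1085


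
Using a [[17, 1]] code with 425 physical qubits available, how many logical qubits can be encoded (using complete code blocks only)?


Each code block uses 17 physical qubits for 1 logical qubit(s).
Number of complete blocks = floor(425 / 17) = 25
Logical qubits = 25 * 1
= 25

25


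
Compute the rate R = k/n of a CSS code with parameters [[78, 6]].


Code rate R = k/n
= 6/78
= 0.0769

0.0769


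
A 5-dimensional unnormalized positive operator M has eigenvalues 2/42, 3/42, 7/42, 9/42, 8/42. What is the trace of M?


tr(M) = sum of eigenvalues
= 2/42 + 3/42 + 7/42 + 9/42 + 8/42
= 29/42
= 0.6905

0.6905


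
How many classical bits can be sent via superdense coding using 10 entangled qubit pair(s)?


Superdense coding allows 2 classical bits per shared entangled pair.
10 pair(s) -> 2 * 10 = 20 classical bits

20


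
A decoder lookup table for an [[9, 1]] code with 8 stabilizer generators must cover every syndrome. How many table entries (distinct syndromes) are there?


Each stabilizer generator gives a binary (+1 or -1) measurement outcome.
With 8 independent generators:
Total syndromes = 2^8
= 256

256


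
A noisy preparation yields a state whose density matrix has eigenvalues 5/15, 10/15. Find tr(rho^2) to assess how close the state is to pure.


tr(rho^2) = sum of eigenvalues squared
= (5/15)^2 + (10/15)^2
= (25 + 100) / 225
= 125/225
= 0.5556

0.5556


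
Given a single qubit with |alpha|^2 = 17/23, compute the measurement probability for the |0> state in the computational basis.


|alpha|^2 = 17/23 = 0.7391
|beta|^2 = 1 - 17/23 = 6/23 = 0.2609
P(|0>) = |alpha|^2 = 0.7391

0.7391


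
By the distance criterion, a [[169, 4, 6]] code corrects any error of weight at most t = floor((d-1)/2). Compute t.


Code parameters: [[169, 4, 6]], distance d = 6.
Number of correctable errors = floor((d-1)/2)
= floor((6 - 1)/2)
= floor(5/2)
= 2

2


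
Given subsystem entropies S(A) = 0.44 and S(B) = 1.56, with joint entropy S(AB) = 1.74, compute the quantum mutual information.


I(A:B) = S(A) + S(B) - S(AB)
= 0.44 + 1.56 - 1.74
= 0.2600

0.2600


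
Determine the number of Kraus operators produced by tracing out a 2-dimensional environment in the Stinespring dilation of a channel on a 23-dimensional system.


Tracing out the environment in an orthonormal basis {|i>_E} gives Kraus operators K_i = <i|_E U |0>_E.
Number of Kraus operators = dim(H_env) = d_env
= 2

2


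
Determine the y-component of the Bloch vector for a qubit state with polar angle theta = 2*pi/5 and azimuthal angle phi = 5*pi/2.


theta = 1.2566, phi = 7.8540
r_y = sin(theta)*sin(phi) = 0.9511 * 1.0000
r_y = 0.9511

0.9511
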